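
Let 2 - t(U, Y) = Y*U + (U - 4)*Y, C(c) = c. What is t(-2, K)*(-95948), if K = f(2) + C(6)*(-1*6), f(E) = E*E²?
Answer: 21300456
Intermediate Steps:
f(E) = E³
K = -28 (K = 2³ + 6*(-1*6) = 8 + 6*(-6) = 8 - 36 = -28)
t(U, Y) = 2 - U*Y - Y*(-4 + U) (t(U, Y) = 2 - (Y*U + (U - 4)*Y) = 2 - (U*Y + (-4 + U)*Y) = 2 - (U*Y + Y*(-4 + U)) = 2 + (-U*Y - Y*(-4 + U)) = 2 - U*Y - Y*(-4 + U))
t(-2, K)*(-95948) = (2 + 4*(-28) - 2*(-2)*(-28))*(-95948) = (2 - 112 - 112)*(-95948) = -222*(-95948) = 21300456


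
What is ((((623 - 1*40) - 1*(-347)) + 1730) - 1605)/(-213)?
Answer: -1055/213 ≈ -4.9530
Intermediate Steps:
((((623 - 1*40) - 1*(-347)) + 1730) - 1605)/(-213) = ((((623 - 40) + 347) + 1730) - 1605)*(-1/213) = (((583 + 347) + 1730) - 1605)*(-1/213) = ((930 + 1730) - 1605)*(-1/213) = (2660 - 1605)*(-1/213) = 1055*(-1/213) = -1055/213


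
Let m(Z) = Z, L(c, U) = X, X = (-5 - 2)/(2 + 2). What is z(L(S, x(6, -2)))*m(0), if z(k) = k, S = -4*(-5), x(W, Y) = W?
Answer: 0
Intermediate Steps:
S = 20
X = -7/4 ≈ -1.7500
L(c, U) = -7/4
z(L(S, x(6, -2)))*m(0) = -7/4*0 = 0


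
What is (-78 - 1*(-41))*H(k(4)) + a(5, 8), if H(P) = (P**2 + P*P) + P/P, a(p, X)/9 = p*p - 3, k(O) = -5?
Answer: -1689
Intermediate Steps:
a(p, X) = -27 + 9*p**2 (a(p, X) = 9*(p*p - 3) = 9*(p**2 - 3) = 9*(-3 + p**2) = -27 + 9*p**2)
H(P) = 1 + 2*P**2 (H(P) = (P**2 + P**2) + 1 = 2*P**2 + 1 = 1 + 2*P**2)
(-78 - 1*(-41))*H(k(4)) + a(5, 8) = (-78 - 1*(-41))*(1 + 2*(-5)**2) + (-27 + 9*5**2) = (-78 + 41)*(1 + 2*25) + (-27 + 9*25) = -37*(1 + 50) + (-27 + 225) = -37*51 + 198 = -1887 + 198 = -1689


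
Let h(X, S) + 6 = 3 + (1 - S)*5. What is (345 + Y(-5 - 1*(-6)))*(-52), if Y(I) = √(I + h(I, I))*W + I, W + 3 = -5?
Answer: -17992 + 416*I*√2 ≈ -17992.0 + 588.31*I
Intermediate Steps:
W = -8 (W = -3 - 5 = -8)
h(X, S) = 2 - 5*S (h(X, S) = -6 + (3 + (1 - S)*5) = -6 + (3 + (5 - 5*S)) = -6 + (8 - 5*S) = 2 - 5*S)
Y(I) = I - 8*√(2 - 4*I) (Y(I) = √(I + (2 - 5*I))*(-8) + I = √(2 - 4*I)*(-8) + I = -8*√(2 - 4*I) + I = I - 8*√(2 - 4*I))
(345 + Y(-5 - 1*(-6)))*(-52) = (345 + ((-5 - 1*(-6)) - 8*√(2 - 4*(-5 - 1*(-6)))))*(-52) = (345 + ((-5 + 6) - 8*√(2 - 4*(-5 + 6))))*(-52) = (345 + (1 - 8*√(2 - 4*1)))*(-52) = (345 + (1 - 8*√(2 - 4)))*(-52) = (345 + (1 - 8*I*√2))*(-52) = (346 - 8*I*√2)*(-52) = -17992 + 416*I*√2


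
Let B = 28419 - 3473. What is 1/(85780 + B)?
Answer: 1/110726 ≈ 9.0313e-6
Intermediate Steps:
B = 24946
1/(85780 + B) = 1/(85780 + 24946) = 1/110726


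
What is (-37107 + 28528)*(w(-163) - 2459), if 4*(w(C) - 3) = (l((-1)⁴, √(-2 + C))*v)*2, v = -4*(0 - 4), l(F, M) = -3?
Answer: 21275920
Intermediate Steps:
v = 16 (v = -4*(-4) = 16)
w(C) = -21 (w(C) = 3 + (-3*16*2)/4 = 3 + (-48*2)/4 = 3 + (¼)*(-96) = 3 - 24 = -21)
(-37107 + 28528)*(w(-163) - 2459) = (-37107 + 28528)*(-21 - 2459) = -8579*(-2480) = 21275920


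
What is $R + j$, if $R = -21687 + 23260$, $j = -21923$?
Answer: $-20350$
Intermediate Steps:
$R = 1573$
$R + j = 1573 - 21923 = -20350$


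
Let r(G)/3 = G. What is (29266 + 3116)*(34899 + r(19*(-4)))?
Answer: 1122716322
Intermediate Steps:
r(G) = 3*G
(29266 + 3116)*(34899 + r(19*(-4))) = (29266 + 3116)*(34899 + 3*(19*(-4))) = 32382*(34899 + 3*(-76)) = 32382*(34899 - 228) = 32382*34671 = 1122716322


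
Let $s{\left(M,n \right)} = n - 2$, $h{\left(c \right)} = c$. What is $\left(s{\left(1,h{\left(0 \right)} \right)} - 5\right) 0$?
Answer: $0$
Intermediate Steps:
$s{\left(M,n \right)} = -2 + n$
$\left(s{\left(1,h{\left(0 \right)} \right)} - 5\right) 0 = \left(\left(-2 + 0\right) - 5\right) 0 = \left(-2 - 5\right) 0 = \left(-7\right) 0 = 0$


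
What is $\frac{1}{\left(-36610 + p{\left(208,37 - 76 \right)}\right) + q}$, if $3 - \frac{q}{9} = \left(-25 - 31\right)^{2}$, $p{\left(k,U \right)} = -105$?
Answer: $- \frac{1}{64912} \approx -1.5405 \cdot 10^{-5}$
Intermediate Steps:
$q = -28197$ ($q = 27 - 9 \left(-25 - 31\right)^{2} = 27 - 9 \left(-56\right)^{2} = 27 - 28224 = -28197$)
$\frac{1}{\left(-36610 + p{\left(208,37 - 76 \right)}\right) + q} = \frac{1}{\left(-36610 - 105\right) - 28197} = \frac{1}{-36715 - 28197} = \frac{1}{-64912} = - \frac{1}{64912}$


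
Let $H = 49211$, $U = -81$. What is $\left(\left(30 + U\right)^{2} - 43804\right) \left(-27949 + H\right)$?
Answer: $-876058186$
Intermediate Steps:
$\left(\left(30 + U\right)^{2} - 43804\right) \left(-27949 + H\right) = \left(\left(30 - 81\right)^{2} - 43804\right) \left(-27949 + 49211\right) = \left(\left(-51\right)^{2} - 43804\right) 21262 = \left(2601 - 43804\right) 21262 = \left(-41203\right) 21262 = -876058186$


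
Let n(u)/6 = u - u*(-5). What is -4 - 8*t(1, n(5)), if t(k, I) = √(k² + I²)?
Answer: -4 - 8*√32401 ≈ -1444.0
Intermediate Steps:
n(u) = 36*u (n(u) = 6*(u - u*(-5)) = 6*(u - (-5)*u) = 6*(u + 5*u) = 6*(6*u) = 36*u)
t(k, I) = √(I² + k²)
-4 - 8*t(1, n(5)) = -4 - 8*√((36*5)² + 1²) = -4 - 8*√(180² + 1) = -4 - 8*√(32400 + 1) = -4 - 8*√32401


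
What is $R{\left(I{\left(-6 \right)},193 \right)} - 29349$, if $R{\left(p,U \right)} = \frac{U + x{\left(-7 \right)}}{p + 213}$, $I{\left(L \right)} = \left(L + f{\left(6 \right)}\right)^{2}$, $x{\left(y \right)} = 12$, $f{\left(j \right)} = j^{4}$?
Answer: $- \frac{1191363952}{40593} \approx -29349.0$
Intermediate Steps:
$I{\left(L \right)} = \left(1296 + L\right)^{2}$ ($I{\left(L \right)} = \left(L + 6^{4}\right)^{2} = \left(L + 1296\right)^{2} = \left(1296 + L\right)^{2}$)
$R{\left(p,U \right)} = \frac{12 + U}{213 + p}$ ($R{\left(p,U \right)} = \frac{U + 12}{p + 213} = \frac{12 + U}{213 + p}$)
$R{\left(I{\left(-6 \right)},193 \right)} - 29349 = \frac{12 + 193}{213 + \left(1296 - 6\right)^{2}} - 29349 = \frac{1}{213 + 1290^{2}} \cdot 205 - 29349 = \frac{1}{213 + 1664100} \cdot 205 - 29349 = \frac{1}{1664313} \cdot 205 - 29349 = \frac{5}{40593} - 29349 = - \frac{1191363952}{40593}$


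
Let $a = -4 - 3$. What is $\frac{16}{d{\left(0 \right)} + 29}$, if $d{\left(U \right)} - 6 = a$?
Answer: $\frac{4}{7} \approx 0.57143$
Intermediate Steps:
$a = -7$
$d{\left(U \right)} = -1$ ($d{\left(U \right)} = 6 - 7 = -1$)
$\frac{16}{d{\left(0 \right)} + 29} = \frac{16}{-1 + 29} = \frac{16}{28} = 16 \cdot \frac{1}{28} = \frac{4}{7}$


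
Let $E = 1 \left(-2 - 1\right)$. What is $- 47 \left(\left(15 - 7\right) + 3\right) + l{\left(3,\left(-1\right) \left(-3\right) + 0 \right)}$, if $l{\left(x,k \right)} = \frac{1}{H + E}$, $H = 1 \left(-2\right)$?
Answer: $- \frac{2586}{5} \approx -517.2$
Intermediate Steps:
$E = -3$ ($E = 1 \left(-3\right) = -3$)
$H = -2$
$l{\left(x,k \right)} = - \frac{1}{5}$ ($l{\left(x,k \right)} = \frac{1}{-2 - 3} = \frac{1}{-5} = - \frac{1}{5}$)
$- 47 \left(\left(15 - 7\right) + 3\right) + l{\left(3,\left(-1\right) \left(-3\right) + 0 \right)} = - 47 \left(\left(15 - 7\right) + 3\right) - \frac{1}{5} = - 47 \left(8 + 3\right) - \frac{1}{5} = \left(-47\right) 11 - \frac{1}{5} = -517 - \frac{1}{5} = - \frac{2586}{5}$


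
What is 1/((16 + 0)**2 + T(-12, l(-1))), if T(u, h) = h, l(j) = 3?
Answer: 1/259 ≈ 0.0038610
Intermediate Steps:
1/((16 + 0)**2 + T(-12, l(-1))) = 1/((16 + 0)**2 + 3) = 1/(16**2 + 3) = 1/(256 + 3) = 1/259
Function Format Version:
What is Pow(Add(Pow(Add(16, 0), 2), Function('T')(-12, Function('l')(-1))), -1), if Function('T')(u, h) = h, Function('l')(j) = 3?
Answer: Rational(1, 259) ≈ 0.0038610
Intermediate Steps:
Pow(Add(Pow(Add(16, 0), 2), Function('T')(-12, Function('l')(-1))), -1) = Pow(Add(Pow(Add(16, 0), 2), 3), -1) = Pow(Add(Pow(16, 2), 3), -1) = Pow(Add(256, 3), -1) = Pow(259, -1) = Rational(1, 259)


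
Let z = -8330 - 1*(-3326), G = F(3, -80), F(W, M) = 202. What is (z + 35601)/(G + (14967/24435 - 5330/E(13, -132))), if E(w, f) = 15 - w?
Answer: -83070855/6685382 ≈ -12.426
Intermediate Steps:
G = 202
z = -5004 (z = -8330 + 3326 = -5004)
(z + 35601)/(G + (14967/24435 - 5330/E(13, -132))) = (-5004 + 35601)/(202 + (14967/24435 - 5330/(15 - 1*13))) = 30597/(202 + (14967*(1/24435) - 5330/(15 - 13))) = 30597/(202 + (1663/2715 - 5330/2)) = 30597/(202 + (1663/2715 - 5330*½)) = 30597/(202 + (1663/2715 - 2665)) = 30597/(202 - 7233812/2715) = 30597/(-6685382/2715) = 30597*(-2715/6685382) = -83070855/6685382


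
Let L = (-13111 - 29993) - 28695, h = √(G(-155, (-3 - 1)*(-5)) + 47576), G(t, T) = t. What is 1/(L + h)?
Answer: -23933/1718349660 - √5269/1718349660 ≈ -1.3970e-5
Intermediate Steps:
h = 3*√5269 (h = √(-155 + 47576) = √47421 = 3*√5269 ≈ 217.76)
L = -71799 (L = -43104 - 28695 = -71799)
1/(L + h) = 1/(-71799 + 3*√5269)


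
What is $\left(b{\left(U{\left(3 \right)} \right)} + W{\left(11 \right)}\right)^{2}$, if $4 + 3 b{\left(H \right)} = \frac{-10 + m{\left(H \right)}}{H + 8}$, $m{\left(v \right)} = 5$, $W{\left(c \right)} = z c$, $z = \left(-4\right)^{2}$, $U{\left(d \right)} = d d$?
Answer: $\frac{79263409}{2601} \approx 30474.0$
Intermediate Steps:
$U{\left(d \right)} = d^{2}$
$z = 16$
$W{\left(c \right)} = 16 c$
$b{\left(H \right)} = - \frac{4}{3} - \frac{5}{3 \left(8 + H\right)}$ ($b{\left(H \right)} = - \frac{4}{3} + \frac{\left(-10 + 5\right) \frac{1}{H + 8}}{3} = - \frac{4}{3} + \frac{\left(-5\right) \frac{1}{8 + H}}{3} = - \frac{4}{3} - \frac{5}{3 \left(8 + H\right)}$)
$\left(b{\left(U{\left(3 \right)} \right)} + W{\left(11 \right)}\right)^{2} = \left(\frac{-37 - 4 \cdot 3^{2}}{3 \left(8 + 3^{2}\right)} + 16 \cdot 11\right)^{2} = \left(\frac{-37 - 36}{3 \left(8 + 9\right)} + 176\right)^{2} = \left(\frac{-37 - 36}{3 \cdot 17} + 176\right)^{2} = \left(\frac{1}{3} \cdot \frac{1}{17} \left(-73\right) + 176\right)^{2} = \left(- \frac{73}{51} + 176\right)^{2} = \left(\frac{8903}{51}\right)^{2} = \frac{79263409}{2601}$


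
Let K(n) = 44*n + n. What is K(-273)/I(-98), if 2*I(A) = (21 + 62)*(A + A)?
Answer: 1755/1162 ≈ 1.5103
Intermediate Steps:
I(A) = 83*A (I(A) = ((21 + 62)*(A + A))/2 = (83*(2*A))/2 = (166*A)/2 = 83*A)
K(n) = 45*n
K(-273)/I(-98) = (45*(-273))/((83*(-98))) = -12285/(-8134) = -12285*(-1/8134) = 1755/1162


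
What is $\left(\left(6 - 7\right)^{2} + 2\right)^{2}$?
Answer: $9$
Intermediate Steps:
$\left(\left(6 - 7\right)^{2} + 2\right)^{2} = \left(\left(-1\right)^{2} + 2\right)^{2} = \left(1 + 2\right)^{2} = 3^{2} = 9$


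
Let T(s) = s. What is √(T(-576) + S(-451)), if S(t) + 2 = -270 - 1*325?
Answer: I*√1173 ≈ 34.249*I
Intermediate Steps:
S(t) = -597 (S(t) = -2 + (-270 - 1*325) = -2 + (-270 - 325) = -2 - 595 = -597)
√(T(-576) + S(-451)) = √(-576 - 597) = √(-1173) = I*√1173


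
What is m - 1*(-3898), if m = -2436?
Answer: 1462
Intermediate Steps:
m - 1*(-3898) = -2436 - 1*(-3898) = -2436 + 3898 = 1462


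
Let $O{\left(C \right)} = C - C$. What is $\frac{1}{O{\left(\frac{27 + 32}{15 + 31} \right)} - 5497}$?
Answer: $- \frac{1}{5497} \approx -0.00018192$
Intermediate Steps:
$O{\left(C \right)} = 0$
$\frac{1}{O{\left(\frac{27 + 32}{15 + 31} \right)} - 5497} = \frac{1}{0 - 5497} = \frac{1}{-5497} = - \frac{1}{5497}$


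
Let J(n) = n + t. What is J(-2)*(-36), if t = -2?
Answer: 144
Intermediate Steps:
J(n) = -2 + n (J(n) = n - 2 = -2 + n)
J(-2)*(-36) = (-2 - 2)*(-36) = -4*(-36) = 144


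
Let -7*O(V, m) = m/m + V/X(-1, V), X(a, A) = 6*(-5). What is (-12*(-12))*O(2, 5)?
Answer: -96/5 ≈ -19.200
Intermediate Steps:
X(a, A) = -30
O(V, m) = -⅐ + V/210 (O(V, m) = -(m/m + V/(-30))/7 = -(1 + V*(-1/30))/7 = -(1 - V/30)/7 = -⅐ + V/210)
(-12*(-12))*O(2, 5) = (-12*(-12))*(-⅐ + (1/210)*2) = 144*(-⅐ + 1/105) = 144*(-2/15) = -96/5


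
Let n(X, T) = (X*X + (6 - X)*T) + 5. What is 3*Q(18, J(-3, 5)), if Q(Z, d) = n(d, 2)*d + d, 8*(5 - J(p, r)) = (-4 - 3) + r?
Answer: 35343/64 ≈ 552.23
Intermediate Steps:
J(p, r) = 47/8 - r/8 (J(p, r) = 5 - ((-4 - 3) + r)/8 = 5 - (-7 + r)/8 = 5 + (7/8 - r/8) = 47/8 - r/8)
n(X, T) = 5 + X² + T*(6 - X) (n(X, T) = (X² + T*(6 - X)) + 5 = 5 + X² + T*(6 - X))
Q(Z, d) = d + d*(17 + d² - 2*d) (Q(Z, d) = (5 + d² + 6*2 - 1*2*d)*d + d = (5 + d² + 12 - 2*d)*d + d = (17 + d² - 2*d)*d + d = d*(17 + d² - 2*d) + d = d + d*(17 + d² - 2*d))
3*Q(18, J(-3, 5)) = 3*((47/8 - ⅛*5)*(18 + (47/8 - ⅛*5)² - 2*(47/8 - ⅛*5))) = 3*((47/8 - 5/8)*(18 + (47/8 - 5/8)² - 2*(47/8 - 5/8))) = 3*(21*(18 + (21/4)² - 2*21/4)/4) = 3*(21*(18 + 441/16 - 21/2)/4) = 3*((21/4)*(561/16)) = 3*(11781/64) = 35343/64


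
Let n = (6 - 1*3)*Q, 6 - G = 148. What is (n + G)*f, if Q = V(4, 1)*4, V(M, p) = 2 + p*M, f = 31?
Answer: -2170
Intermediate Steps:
G = -142 (G = 6 - 1*148 = 6 - 148 = -142)
V(M, p) = 2 + M*p
Q = 24 (Q = (2 + 4*1)*4 = (2 + 4)*4 = 6*4 = 24)
n = 72 (n = (6 - 1*3)*24 = (6 - 3)*24 = 3*24 = 72)
(n + G)*f = (72 - 142)*31 = -70*31 = -2170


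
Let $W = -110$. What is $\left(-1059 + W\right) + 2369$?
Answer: $1200$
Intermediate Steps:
$\left(-1059 + W\right) + 2369 = \left(-1059 - 110\right) + 2369 = -1169 + 2369 = 1200$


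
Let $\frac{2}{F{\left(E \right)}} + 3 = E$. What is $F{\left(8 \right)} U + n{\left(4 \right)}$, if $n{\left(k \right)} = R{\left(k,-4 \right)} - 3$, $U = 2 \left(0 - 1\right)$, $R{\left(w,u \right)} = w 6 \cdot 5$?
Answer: $\frac{581}{5} \approx 116.2$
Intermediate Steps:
$R{\left(w,u \right)} = 30 w$ ($R{\left(w,u \right)} = 6 w 5 = 30 w$)
$F{\left(E \right)} = \frac{2}{-3 + E}$
$U = -2$ ($U = 2 \left(-1\right) = -2$)
$n{\left(k \right)} = -3 + 30 k$ ($n{\left(k \right)} = 30 k - 3 = -3 + 30 k$)
$F{\left(8 \right)} U + n{\left(4 \right)} = \frac{2}{-3 + 8} \left(-2\right) + \left(-3 + 30 \cdot 4\right) = \frac{2}{5} \left(-2\right) + \left(-3 + 120\right) = 2 \cdot \frac{1}{5} \left(-2\right) + 117 = \frac{2}{5} \left(-2\right) + 117 = - \frac{4}{5} + 117 = \frac{581}{5}$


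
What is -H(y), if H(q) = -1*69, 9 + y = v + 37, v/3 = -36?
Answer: 69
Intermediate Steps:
v = -108 (v = 3*(-36) = -108)
y = -80 (y = -9 + (-108 + 37) = -9 - 71 = -80)
H(q) = -69
-H(y) = -1*(-69) = 69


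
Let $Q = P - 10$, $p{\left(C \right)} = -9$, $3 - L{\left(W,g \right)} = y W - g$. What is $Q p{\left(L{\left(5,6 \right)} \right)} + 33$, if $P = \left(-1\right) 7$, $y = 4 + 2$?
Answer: $186$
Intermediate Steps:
$y = 6$
$P = -7$
$L{\left(W,g \right)} = 3 + g - 6 W$ ($L{\left(W,g \right)} = 3 - \left(6 W - g\right) = 3 - \left(- g + 6 W\right) = 3 + g - 6 W$)
$Q = -17$ ($Q = -7 - 10 = -17$)
$Q p{\left(L{\left(5,6 \right)} \right)} + 33 = \left(-17\right) \left(-9\right) + 33 = 153 + 33 = 186$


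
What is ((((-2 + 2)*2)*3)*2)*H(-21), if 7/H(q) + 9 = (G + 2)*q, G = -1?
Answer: 0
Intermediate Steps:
H(q) = 7/(-9 + q) (H(q) = 7/(-9 + (-1 + 2)*q) = 7/(-9 + 1*q) = 7/(-9 + q))
((((-2 + 2)*2)*3)*2)*H(-21) = ((((-2 + 2)*2)*3)*2)*(7/(-9 - 21)) = (((0*2)*3)*2)*(7/(-30)) = ((0*3)*2)*(7*(-1/30)) = (0*2)*(-7/30) = 0*(-7/30) = 0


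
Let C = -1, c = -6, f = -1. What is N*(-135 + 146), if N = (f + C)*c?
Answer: 132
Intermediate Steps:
N = 12 (N = (-1 - 1)*(-6) = -2*(-6) = 12)
N*(-135 + 146) = 12*(-135 + 146) = 12*11 = 132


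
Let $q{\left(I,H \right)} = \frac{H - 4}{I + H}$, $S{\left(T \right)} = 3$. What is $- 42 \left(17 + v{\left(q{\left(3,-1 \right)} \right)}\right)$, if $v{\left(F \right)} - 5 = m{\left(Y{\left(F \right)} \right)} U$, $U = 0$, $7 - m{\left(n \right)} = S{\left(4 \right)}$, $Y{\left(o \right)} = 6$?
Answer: $-924$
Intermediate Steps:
$m{\left(n \right)} = 4$ ($m{\left(n \right)} = 7 - 3 = 4$)
$q{\left(I,H \right)} = \frac{-4 + H}{H + I}$
$v{\left(F \right)} = 5$ ($v{\left(F \right)} = 5 + 4 \cdot 0 = 5 + 0 = 5$)
$- 42 \left(17 + v{\left(q{\left(3,-1 \right)} \right)}\right) = - 42 \left(17 + 5\right) = \left(-42\right) 22 = -924$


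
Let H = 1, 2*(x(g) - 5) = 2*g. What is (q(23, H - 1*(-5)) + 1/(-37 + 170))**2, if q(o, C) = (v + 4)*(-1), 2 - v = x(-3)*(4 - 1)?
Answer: 1/17689 ≈ 5.6532e-5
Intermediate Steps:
x(g) = 5 + g (x(g) = 5 + (2*g)/2 = 5 + g)
v = -4 (v = 2 - (5 - 3)*(4 - 1) = 2 - 2*3 = 2 - 1*6 = 2 - 6 = -4)
q(o, C) = 0 (q(o, C) = (-4 + 4)*(-1) = 0*(-1) = 0)
(q(23, H - 1*(-5)) + 1/(-37 + 170))**2 = (0 + 1/(-37 + 170))**2 = (0 + 1/133)**2 = (1/133)**2 = 1/17689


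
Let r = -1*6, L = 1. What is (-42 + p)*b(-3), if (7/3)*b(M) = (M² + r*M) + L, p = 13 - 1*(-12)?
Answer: -204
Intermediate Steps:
r = -6
p = 25 (p = 13 + 12 = 25)
b(M) = 3/7 - 18*M/7 + 3*M²/7 (b(M) = 3*((M² - 6*M) + 1)/7 = 3*(1 + M² - 6*M)/7 = 3/7 - 18*M/7 + 3*M²/7)
(-42 + p)*b(-3) = (-42 + 25)*(3/7 - 18/7*(-3) + (3/7)*(-3)²) = -17*(3/7 + 54/7 + (3/7)*9) = -17*(3/7 + 54/7 + 27/7) = -17*12 = -204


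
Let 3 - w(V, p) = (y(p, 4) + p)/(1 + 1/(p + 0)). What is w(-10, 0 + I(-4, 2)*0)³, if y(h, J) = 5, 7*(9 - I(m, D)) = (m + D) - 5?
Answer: 27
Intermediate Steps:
I(m, D) = 68/7 - D/7 - m/7 (I(m, D) = 9 - ((m + D) - 5)/7 = 9 - ((D + m) - 5)/7 = 9 - (-5 + D + m)/7 = 9 + (5/7 - D/7 - m/7) = 68/7 - D/7 - m/7)
w(V, p) = 3 - (5 + p)/(1 + 1/p) (w(V, p) = 3 - (5 + p)/(1 + 1/(p + 0)) = 3 - (5 + p)/(1 + 1/p))
w(-10, 0 + I(-4, 2)*0)³ = ((3 - (0 + (68/7 - ⅐*2 - ⅐*(-4))*0)² - 2*(0 + (68/7 - ⅐*2 - ⅐*(-4))*0))/(1 + (0 + (68/7 - ⅐*2 - ⅐*(-4))*0)))³ = ((3 - (0 + (68/7 - 2/7 + 4/7)*0)² - 2*(0 + (68/7 - 2/7 + 4/7)*0))/(1 + (0 + (68/7 - 2/7 + 4/7)*0)))³ = ((3 - (0 + 10*0)² - 2*(0 + 10*0))/(1 + (0 + 10*0)))³ = ((3 - (0 + 0)² - 2*(0 + 0))/(1 + (0 + 0)))³ = ((3 - 1*0² - 2*0)/(1 + 0))³ = ((3 - 1*0 + 0)/1)³ = (1*(3 + 0 + 0))³ = (1*3)³ = 3³ = 27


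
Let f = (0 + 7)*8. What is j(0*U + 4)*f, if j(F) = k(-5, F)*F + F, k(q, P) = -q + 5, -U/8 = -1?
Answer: 2464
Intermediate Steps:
U = 8 (U = -8*(-1) = 8)
k(q, P) = 5 - q
f = 56 (f = 7*8 = 56)
j(F) = 11*F (j(F) = (5 - 1*(-5))*F + F = (5 + 5)*F + F = 10*F + F = 11*F)
j(0*U + 4)*f = (11*(0*8 + 4))*56 = (11*(0 + 4))*56 = (11*4)*56 = 44*56 = 2464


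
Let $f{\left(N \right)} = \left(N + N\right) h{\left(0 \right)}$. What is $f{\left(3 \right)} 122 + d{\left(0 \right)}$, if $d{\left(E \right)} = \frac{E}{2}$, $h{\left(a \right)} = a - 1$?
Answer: $-732$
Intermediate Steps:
$h{\left(a \right)} = -1 + a$
$f{\left(N \right)} = - 2 N$ ($f{\left(N \right)} = \left(N + N\right) \left(-1 + 0\right) = 2 N \left(-1\right) = - 2 N$)
$d{\left(E \right)} = \frac{E}{2}$ ($d{\left(E \right)} = E \frac{1}{2} = \frac{E}{2}$)
$f{\left(3 \right)} 122 + d{\left(0 \right)} = \left(-2\right) 3 \cdot 122 + \frac{1}{2} \cdot 0 = \left(-6\right) 122 + 0 = -732 + 0 = -732$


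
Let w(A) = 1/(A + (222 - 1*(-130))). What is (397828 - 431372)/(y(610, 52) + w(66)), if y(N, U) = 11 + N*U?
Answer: -14021392/13263559 ≈ -1.0571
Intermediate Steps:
w(A) = 1/(352 + A) (w(A) = 1/(A + (222 + 130)) = 1/(A + 352) = 1/(352 + A))
(397828 - 431372)/(y(610, 52) + w(66)) = (397828 - 431372)/((11 + 610*52) + 1/(352 + 66)) = -33544/((11 + 31720) + 1/418) = -33544/(31731 + 1/418) = -33544/13263559/418 = -33544*418/13263559 = -14021392/13263559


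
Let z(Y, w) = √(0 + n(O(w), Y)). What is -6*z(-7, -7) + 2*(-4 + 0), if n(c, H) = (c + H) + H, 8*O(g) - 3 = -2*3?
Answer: -8 - 3*I*√230/2 ≈ -8.0 - 22.749*I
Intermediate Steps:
O(g) = -3/8 (O(g) = 3/8 + (-2*3)/8 = 3/8 + (⅛)*(-6) = 3/8 - ¾ = -3/8)
n(c, H) = c + 2*H (n(c, H) = (H + c) + H = c + 2*H)
z(Y, w) = √(-3/8 + 2*Y) (z(Y, w) = √(0 + (-3/8 + 2*Y)) = √(-3/8 + 2*Y))
-6*z(-7, -7) + 2*(-4 + 0) = -3*√(-6 + 32*(-7))/2 + 2*(-4 + 0) = -3*√(-6 - 224)/2 + 2*(-4) = -3*√(-230)/2 - 8 = -3*I*√230/2 - 8 = -8 - 3*I*√230/2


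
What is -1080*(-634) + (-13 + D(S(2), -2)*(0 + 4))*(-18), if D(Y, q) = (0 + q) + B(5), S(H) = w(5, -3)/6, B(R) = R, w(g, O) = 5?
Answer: 684738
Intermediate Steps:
S(H) = 5/6
D(Y, q) = 5 + q (D(Y, q) = (0 + q) + 5 = q + 5 = 5 + q)
-1080*(-634) + (-13 + D(S(2), -2)*(0 + 4))*(-18) = -1080*(-634) + (-13 + (5 - 2)*(0 + 4))*(-18) = 684720 + (-13 + 3*4)*(-18) = 684720 + (-13 + 12)*(-18) = 684720 - 1*(-18) = 684720 + 18 = 684738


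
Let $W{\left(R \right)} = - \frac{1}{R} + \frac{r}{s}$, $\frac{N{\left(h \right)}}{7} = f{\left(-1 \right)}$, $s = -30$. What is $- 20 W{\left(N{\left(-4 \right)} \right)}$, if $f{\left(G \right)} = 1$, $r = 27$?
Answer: $\frac{146}{7} \approx 20.857$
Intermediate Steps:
$N{\left(h \right)} = 7$ ($N{\left(h \right)} = 7 \cdot 1 = 7$)
$W{\left(R \right)} = - \frac{9}{10} - \frac{1}{R}$ ($W{\left(R \right)} = - \frac{1}{R} + \frac{27}{-30} = - \frac{1}{R} + 27 \left(- \frac{1}{30}\right) = - \frac{1}{R} - \frac{9}{10} = - \frac{9}{10} - \frac{1}{R}$)
$- 20 W{\left(N{\left(-4 \right)} \right)} = - 20 \left(- \frac{9}{10} - \frac{1}{7}\right) = \left(-20\right) \left(- \frac{73}{70}\right) = \frac{146}{7}$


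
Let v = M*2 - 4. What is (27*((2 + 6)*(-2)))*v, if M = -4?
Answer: 5184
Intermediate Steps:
v = -12 (v = -4*2 - 4 = -8 - 4 = -12)
(27*((2 + 6)*(-2)))*v = (27*((2 + 6)*(-2)))*(-12) = (27*(8*(-2)))*(-12) = (27*(-16))*(-12) = -432*(-12) = 5184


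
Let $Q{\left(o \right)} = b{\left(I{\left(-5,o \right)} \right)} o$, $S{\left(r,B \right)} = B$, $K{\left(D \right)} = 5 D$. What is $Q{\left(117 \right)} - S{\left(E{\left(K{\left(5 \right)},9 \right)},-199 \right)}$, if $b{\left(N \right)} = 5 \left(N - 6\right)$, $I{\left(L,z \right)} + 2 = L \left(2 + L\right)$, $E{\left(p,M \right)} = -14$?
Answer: $4294$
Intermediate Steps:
$I{\left(L,z \right)} = -2 + L \left(2 + L\right)$
$b{\left(N \right)} = -30 + 5 N$ ($b{\left(N \right)} = 5 \left(-6 + N\right) = -30 + 5 N$)
$Q{\left(o \right)} = 35 o$ ($Q{\left(o \right)} = \left(-30 + 5 \left(-2 + \left(-5\right)^{2} + 2 \left(-5\right)\right)\right) o = \left(-30 + 5 \left(-2 + 25 - 10\right)\right) o = \left(-30 + 5 \cdot 13\right) o = \left(-30 + 65\right) o = 35 o$)
$Q{\left(117 \right)} - S{\left(E{\left(K{\left(5 \right)},9 \right)},-199 \right)} = 35 \cdot 117 - -199 = 4095 + 199 = 4294$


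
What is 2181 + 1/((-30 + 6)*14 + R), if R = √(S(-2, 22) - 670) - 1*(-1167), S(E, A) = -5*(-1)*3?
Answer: 1507542927/691216 - I*√655/691216 ≈ 2181.0 - 3.7026e-5*I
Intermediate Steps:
S(E, A) = 15 (S(E, A) = 5*3 = 15)
R = 1167 + I*√655 (R = √(15 - 670) - 1*(-1167) = √(-655) + 1167 = I*√655 + 1167 = 1167 + I*√655 ≈ 1167.0 + 25.593*I)
2181 + 1/((-30 + 6)*14 + R) = 2181 + 1/((-30 + 6)*14 + (1167 + I*√655)) = 2181 + 1/(-24*14 + (1167 + I*√655)) = 2181 + 1/(-336 + (1167 + I*√655)) = 2181 + 1/(831 + I*√655)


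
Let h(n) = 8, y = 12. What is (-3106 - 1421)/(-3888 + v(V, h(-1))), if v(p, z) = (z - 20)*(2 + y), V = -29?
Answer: 1509/1352 ≈ 1.1161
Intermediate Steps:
v(p, z) = -280 + 14*z (v(p, z) = (z - 20)*(2 + 12) = (-20 + z)*14 = -280 + 14*z)
(-3106 - 1421)/(-3888 + v(V, h(-1))) = (-3106 - 1421)/(-3888 + (-280 + 14*8)) = -4527/(-3888 + (-280 + 112)) = -4527/(-3888 - 168) = -4527/(-4056) = -4527*(-1/4056) = 1509/1352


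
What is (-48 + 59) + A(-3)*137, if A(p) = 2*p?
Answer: -811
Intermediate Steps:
(-48 + 59) + A(-3)*137 = (-48 + 59) + (2*(-3))*137 = 11 - 6*137 = 11 - 822 = -811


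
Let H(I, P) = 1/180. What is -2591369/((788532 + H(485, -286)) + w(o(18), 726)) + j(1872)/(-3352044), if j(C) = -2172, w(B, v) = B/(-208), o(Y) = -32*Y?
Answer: -1693510691087507/515424635819701 ≈ -3.2857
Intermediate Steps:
H(I, P) = 1/180
w(B, v) = -B/208 (w(B, v) = B*(-1/208) = -B/208)
-2591369/((788532 + H(485, -286)) + w(o(18), 726)) + j(1872)/(-3352044) = -2591369/((788532 + 1/180) - (-2)*18/13) - 2172/(-3352044) = -2591369/(141935761/180 - 1/208*(-576)) - 2172*(-1/3352044) = -2591369/(141935761/180 + 36/13) + 181/279337 = -2591369/1845171373/2340 + 181/279337 = -2591369*2340/1845171373 + 181/279337 = -6063803460/1845171373 + 181/279337 = -1693510691087507/515424635819701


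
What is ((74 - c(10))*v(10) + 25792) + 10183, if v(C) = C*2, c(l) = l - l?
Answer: 37455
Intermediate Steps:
c(l) = 0
v(C) = 2*C
((74 - c(10))*v(10) + 25792) + 10183 = ((74 - 1*0)*(2*10) + 25792) + 10183 = ((74 + 0)*20 + 25792) + 10183 = (74*20 + 25792) + 10183 = (1480 + 25792) + 10183 = 27272 + 10183 = 37455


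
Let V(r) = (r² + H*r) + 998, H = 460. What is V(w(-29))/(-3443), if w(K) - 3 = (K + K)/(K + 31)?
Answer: 10286/3443 ≈ 2.9875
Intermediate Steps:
w(K) = 3 + 2*K/(31 + K) (w(K) = 3 + (K + K)/(K + 31) = 3 + (2*K)/(31 + K) = 3 + 2*K/(31 + K))
V(r) = 998 + r² + 460*r (V(r) = (r² + 460*r) + 998 = 998 + r² + 460*r)
V(w(-29))/(-3443) = (998 + ((93 + 5*(-29))/(31 - 29))² + 460*((93 + 5*(-29))/(31 - 29)))/(-3443) = (998 + ((93 - 145)/2)² + 460*((93 - 145)/2))*(-1/3443) = (998 + ((½)*(-52))² + 460*((½)*(-52)))*(-1/3443) = (998 + (-26)² + 460*(-26))*(-1/3443) = (998 + 676 - 11960)*(-1/3443) = -10286*(-1/3443) = 10286/3443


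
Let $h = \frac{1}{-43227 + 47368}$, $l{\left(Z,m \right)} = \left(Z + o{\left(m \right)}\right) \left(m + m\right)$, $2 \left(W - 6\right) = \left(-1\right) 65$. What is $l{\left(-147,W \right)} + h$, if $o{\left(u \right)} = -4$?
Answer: $\frac{33140424}{4141} \approx 8003.0$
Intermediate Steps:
$W = - \frac{53}{2}$ ($W = 6 + \frac{\left(-1\right) 65}{2} = 6 + \frac{1}{2} \left(-65\right) = 6 - \frac{65}{2} = - \frac{53}{2} \approx -26.5$)
$l{\left(Z,m \right)} = 2 m \left(-4 + Z\right)$ ($l{\left(Z,m \right)} = \left(Z - 4\right) \left(m + m\right) = \left(-4 + Z\right) 2 m = 2 m \left(-4 + Z\right)$)
$h = \frac{1}{4141} \approx 0.00024149$
$l{\left(-147,W \right)} + h = 2 \left(- \frac{53}{2}\right) \left(-4 - 147\right) + \frac{1}{4141} = 2 \left(- \frac{53}{2}\right) \left(-151\right) + \frac{1}{4141} = 8003 + \frac{1}{4141} = \frac{33140424}{4141}$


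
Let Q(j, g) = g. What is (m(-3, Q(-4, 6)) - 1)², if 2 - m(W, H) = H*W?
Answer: 361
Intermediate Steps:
m(W, H) = 2 - H*W
(m(-3, Q(-4, 6)) - 1)² = ((2 - 1*6*(-3)) - 1)² = ((2 + 18) - 1)² = (20 - 1)² = 19² = 361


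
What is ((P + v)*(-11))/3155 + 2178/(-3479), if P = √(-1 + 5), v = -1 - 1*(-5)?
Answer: -7101204/10976245 ≈ -0.64696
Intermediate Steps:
v = 4 (v = -1 + 5 = 4)
P = 2 (P = √4 = 2)
((P + v)*(-11))/3155 + 2178/(-3479) = ((2 + 4)*(-11))/3155 + 2178/(-3479) = (6*(-11))*(1/3155) + 2178*(-1/3479) = -66*1/3155 - 2178/3479 = -66/3155 - 2178/3479 = -7101204/10976245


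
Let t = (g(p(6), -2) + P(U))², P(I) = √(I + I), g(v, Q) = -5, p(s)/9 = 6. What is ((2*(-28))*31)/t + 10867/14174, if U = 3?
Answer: -39940263/269306 - 17360*√6/361 ≈ -266.10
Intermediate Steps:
p(s) = 54 (p(s) = 9*6 = 54)
P(I) = √2*√I (P(I) = √(2*I) = √2*√I)
t = (-5 + √6)² (t = (-5 + √2*√3)² = (-5 + √6)² ≈ 6.5051)
((2*(-28))*31)/t + 10867/14174 = ((2*(-28))*31)/((5 - √6)²) + 10867/14174 = (-56*31)/(5 - √6)² + 10867*(1/14174) = -1736/(5 - √6)² + 10867/14174 = 10867/14174 - 1736/(5 - √6)²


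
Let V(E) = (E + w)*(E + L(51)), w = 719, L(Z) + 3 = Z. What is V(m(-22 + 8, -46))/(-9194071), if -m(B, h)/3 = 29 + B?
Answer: -2022/9194071 ≈ -0.00021992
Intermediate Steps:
L(Z) = -3 + Z
m(B, h) = -87 - 3*B (m(B, h) = -3*(29 + B) = -87 - 3*B)
V(E) = (48 + E)*(719 + E) (V(E) = (E + 719)*(E + (-3 + 51)) = (719 + E)*(E + 48) = (719 + E)*(48 + E) = (48 + E)*(719 + E))
V(m(-22 + 8, -46))/(-9194071) = (34512 + (-87 - 3*(-22 + 8))² + 767*(-87 - 3*(-22 + 8)))/(-9194071) = (34512 + (-87 - 3*(-14))² + 767*(-87 - 3*(-14)))*(-1/9194071) = (34512 + (-87 + 42)² + 767*(-87 + 42))*(-1/9194071) = (34512 + (-45)² + 767*(-45))*(-1/9194071) = (34512 + 2025 - 34515)*(-1/9194071) = 2022*(-1/9194071) = -2022/9194071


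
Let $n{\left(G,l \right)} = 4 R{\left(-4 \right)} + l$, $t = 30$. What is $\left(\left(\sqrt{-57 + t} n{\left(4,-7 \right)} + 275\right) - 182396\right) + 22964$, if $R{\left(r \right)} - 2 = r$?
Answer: $-159157 - 45 i \sqrt{3} \approx -1.5916 \cdot 10^{5} - 77.942 i$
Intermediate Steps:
$R{\left(r \right)} = 2 + r$
$n{\left(G,l \right)} = -8 + l$ ($n{\left(G,l \right)} = 4 \left(2 - 4\right) + l = 4 \left(-2\right) + l = -8 + l$)
$\left(\left(\sqrt{-57 + t} n{\left(4,-7 \right)} + 275\right) - 182396\right) + 22964 = \left(\left(\sqrt{-57 + 30} \left(-8 - 7\right) + 275\right) - 182396\right) + 22964 = \left(\left(\sqrt{-27} \left(-15\right) + 275\right) - 182396\right) + 22964 = \left(\left(3 i \sqrt{3} \left(-15\right) + 275\right) - 182396\right) + 22964 = \left(\left(- 45 i \sqrt{3} + 275\right) - 182396\right) + 22964 = \left(\left(275 - 45 i \sqrt{3}\right) - 182396\right) + 22964 = \left(-182121 - 45 i \sqrt{3}\right) + 22964 = -159157 - 45 i \sqrt{3}$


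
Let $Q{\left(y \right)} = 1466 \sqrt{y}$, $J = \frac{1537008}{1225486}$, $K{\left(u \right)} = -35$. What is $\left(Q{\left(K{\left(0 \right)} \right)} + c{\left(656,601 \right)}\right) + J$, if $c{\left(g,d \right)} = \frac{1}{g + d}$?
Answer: $\frac{966622271}{770217951} + 1466 i \sqrt{35} \approx 1.255 + 8673.0 i$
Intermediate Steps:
$c{\left(g,d \right)} = \frac{1}{d + g}$
$J = \frac{768504}{612743}$ ($J = 1537008 \cdot \frac{1}{1225486} = \frac{768504}{612743} \approx 1.2542$)
$\left(Q{\left(K{\left(0 \right)} \right)} + c{\left(656,601 \right)}\right) + J = \left(1466 \sqrt{-35} + \frac{1}{601 + 656}\right) + \frac{768504}{612743} = \left(1466 i \sqrt{35} + \frac{1}{1257}\right) + \frac{768504}{612743} = \left(\frac{1}{1257} + 1466 i \sqrt{35}\right) + \frac{768504}{612743} = \frac{966622271}{770217951} + 1466 i \sqrt{35}$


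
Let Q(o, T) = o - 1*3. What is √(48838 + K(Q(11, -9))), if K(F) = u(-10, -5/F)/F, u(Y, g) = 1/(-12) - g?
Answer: √28130727/24 ≈ 220.99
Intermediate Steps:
u(Y, g) = -1/12 - g (u(Y, g) = 1*(-1/12) - g = -1/12 - g)
Q(o, T) = -3 + o (Q(o, T) = o - 3 = -3 + o)
K(F) = (-1/12 + 5/F)/F (K(F) = (-1/12 - (-5)/F)/F = (-1/12 + 5/F)/F)
√(48838 + K(Q(11, -9))) = √(48838 + (60 - (-3 + 11))/(12*(-3 + 11)²)) = √(48838 + (1/12)*(60 - 1*8)/8²) = √(48838 + (1/12)*(1/64)*(60 - 8)) = √(48838 + (1/12)*(1/64)*52) = √(48838 + 13/192) = √(9376909/192) = √28130727/24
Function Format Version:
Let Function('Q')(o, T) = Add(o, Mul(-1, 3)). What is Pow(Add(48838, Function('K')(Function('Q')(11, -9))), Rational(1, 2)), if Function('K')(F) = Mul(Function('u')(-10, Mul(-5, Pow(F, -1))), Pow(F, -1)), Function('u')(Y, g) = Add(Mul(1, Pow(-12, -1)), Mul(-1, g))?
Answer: Mul(Rational(1, 24), Pow(28130727, Rational(1, 2))) ≈ 220.99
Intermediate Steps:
Function('u')(Y, g) = Add(Rational(-1, 12), Mul(-1, g)) (Function('u')(Y, g) = Add(Mul(1, Rational(-1, 12)), Mul(-1, g)) = Add(Rational(-1, 12), Mul(-1, g)))
Function('Q')(o, T) = Add(-3, o) (Function('Q')(o, T) = Add(o, -3) = Add(-3, o))
Function('K')(F) = Mul(Pow(F, -1), Add(Rational(-1, 12), Mul(5, Pow(F, -1)))) (Function('K')(F) = Mul(Add(Rational(-1, 12), Mul(-1, Mul(-5, Pow(F, -1)))), Pow(F, -1)) = Mul(Add(Rational(-1, 12), Mul(5, Pow(F, -1))), Pow(F, -1)) = Mul(Pow(F, -1), Add(Rational(-1, 12), Mul(5, Pow(F, -1)))))
Pow(Add(48838, Function('K')(Function('Q')(11, -9))), Rational(1, 2)) = Pow(Add(48838, Mul(Rational(1, 12), Pow(Add(-3, 11), -2), Add(60, Mul(-1, Add(-3, 11))))), Rational(1, 2)) = Pow(Add(48838, Mul(Rational(1, 12), Pow(8, -2), Add(60, Mul(-1, 8)))), Rational(1, 2)) = Pow(Add(48838, Mul(Rational(1, 12), Rational(1, 64), Add(60, -8))), Rational(1, 2)) = Pow(Add(48838, Mul(Rational(1, 12), Rational(1, 64), 52)), Rational(1, 2)) = Pow(Add(48838, Rational(13, 192)), Rational(1, 2)) = Pow(Rational(9376909, 192), Rational(1, 2)) = Mul(Rational(1, 24), Pow(28130727, Rational(1, 2)))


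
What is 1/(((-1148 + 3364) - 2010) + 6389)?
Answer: 1/6595 ≈ 0.00015163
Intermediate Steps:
1/(((-1148 + 3364) - 2010) + 6389) = 1/((2216 - 2010) + 6389) = 1/(206 + 6389) = 1/6595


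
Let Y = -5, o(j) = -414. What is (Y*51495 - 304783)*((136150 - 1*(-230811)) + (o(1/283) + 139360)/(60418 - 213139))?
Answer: -31510350675549230/152721 ≈ -2.0633e+11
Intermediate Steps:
(Y*51495 - 304783)*((136150 - 1*(-230811)) + (o(1/283) + 139360)/(60418 - 213139)) = (-5*51495 - 304783)*((136150 - 1*(-230811)) + (-414 + 139360)/(60418 - 213139)) = (-257475 - 304783)*((136150 + 230811) + 138946/(-152721)) = -562258*(366961 + 138946*(-1/152721)) = -562258*(366961 - 138946/152721) = -562258*56042511935/152721 = -31510350675549230/152721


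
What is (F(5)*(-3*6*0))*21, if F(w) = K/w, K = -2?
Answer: 0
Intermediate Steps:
F(w) = -2/w
(F(5)*(-3*6*0))*21 = ((-2/5)*(-3*6*0))*21 = ((-2*1/5)*(-18*0))*21 = -2/5*0*21 = 0*21 = 0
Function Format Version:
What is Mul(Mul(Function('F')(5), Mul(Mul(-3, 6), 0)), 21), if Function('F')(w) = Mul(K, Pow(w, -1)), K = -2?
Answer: 0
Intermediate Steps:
Function('F')(w) = Mul(-2, Pow(w, -1))
Mul(Mul(Function('F')(5), Mul(Mul(-3, 6), 0)), 21) = Mul(Mul(Mul(-2, Pow(5, -1)), Mul(Mul(-3, 6), 0)), 21) = Mul(Mul(Mul(-2, Rational(1, 5)), Mul(-18, 0)), 21) = Mul(Mul(Rational(-2, 5), 0), 21) = Mul(0, 21) = 0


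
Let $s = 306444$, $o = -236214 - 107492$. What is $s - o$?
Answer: $650150$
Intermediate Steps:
$o = -343706$
$s - o = 306444 - -343706 = 306444 + 343706 = 650150$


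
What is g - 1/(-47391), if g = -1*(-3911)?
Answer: 185346202/47391 ≈ 3911.0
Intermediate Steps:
g = 3911
g - 1/(-47391) = 3911 - 1/(-47391) = 3911 - 1*(-1/47391) = 3911 + 1/47391 = 185346202/47391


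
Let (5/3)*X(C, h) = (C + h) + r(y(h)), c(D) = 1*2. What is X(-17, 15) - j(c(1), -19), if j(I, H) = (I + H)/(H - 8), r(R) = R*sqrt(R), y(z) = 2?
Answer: -247/135 + 6*sqrt(2)/5 ≈ -0.13257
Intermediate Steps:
r(R) = R**(3/2)
c(D) = 2
j(I, H) = (H + I)/(-8 + H)
X(C, h) = 3*C/5 + 3*h/5 + 6*sqrt(2)/5 (X(C, h) = 3*((C + h) + 2**(3/2))/5 = 3*((C + h) + 2*sqrt(2))/5 = 3*(C + h + 2*sqrt(2))/5 = 3*C/5 + 3*h/5 + 6*sqrt(2)/5)
X(-17, 15) - j(c(1), -19) = ((3/5)*(-17) + (3/5)*15 + 6*sqrt(2)/5) - (-19 + 2)/(-8 - 19) = (-51/5 + 9 + 6*sqrt(2)/5) - (-17)/(-27) = (-6/5 + 6*sqrt(2)/5) - (-1)*(-17)/27 = (-6/5 + 6*sqrt(2)/5) - 1*17/27 = (-6/5 + 6*sqrt(2)/5) - 17/27 = -247/135 + 6*sqrt(2)/5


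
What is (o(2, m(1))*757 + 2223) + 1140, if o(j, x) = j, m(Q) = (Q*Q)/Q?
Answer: 4877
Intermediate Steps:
m(Q) = Q (m(Q) = Q²/Q = Q)
(o(2, m(1))*757 + 2223) + 1140 = (2*757 + 2223) + 1140 = (1514 + 2223) + 1140 = 3737 + 1140 = 4877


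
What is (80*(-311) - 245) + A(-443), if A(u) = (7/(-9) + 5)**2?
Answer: -2033681/81 ≈ -25107.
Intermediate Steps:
A(u) = 1444/81 (A(u) = (7*(-1/9) + 5)**2 = (-7/9 + 5)**2 = (38/9)**2 = 1444/81)
(80*(-311) - 245) + A(-443) = (80*(-311) - 245) + 1444/81 = (-24880 - 245) + 1444/81 = -25125 + 1444/81 = -2033681/81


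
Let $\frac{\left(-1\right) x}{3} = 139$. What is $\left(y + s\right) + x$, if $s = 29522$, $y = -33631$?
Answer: $-4526$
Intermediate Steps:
$x = -417$ ($x = \left(-3\right) 139 = -417$)
$\left(y + s\right) + x = \left(-33631 + 29522\right) - 417 = -4109 - 417 = -4526$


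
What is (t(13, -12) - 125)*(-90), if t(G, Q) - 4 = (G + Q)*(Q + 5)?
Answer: 11520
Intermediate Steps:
t(G, Q) = 4 + (5 + Q)*(G + Q) (t(G, Q) = 4 + (G + Q)*(Q + 5) = 4 + (G + Q)*(5 + Q) = 4 + (5 + Q)*(G + Q))
(t(13, -12) - 125)*(-90) = ((4 + (-12)² + 5*13 + 5*(-12) + 13*(-12)) - 125)*(-90) = ((4 + 144 + 65 - 60 - 156) - 125)*(-90) = (-3 - 125)*(-90) = -128*(-90) = 11520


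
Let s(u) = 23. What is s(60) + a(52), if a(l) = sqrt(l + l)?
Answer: 23 + 2*sqrt(26) ≈ 33.198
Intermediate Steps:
a(l) = sqrt(2)*sqrt(l) (a(l) = sqrt(2*l) = sqrt(2)*sqrt(l))
s(60) + a(52) = 23 + sqrt(2)*sqrt(52) = 23 + sqrt(2)*(2*sqrt(13)) = 23 + 2*sqrt(26)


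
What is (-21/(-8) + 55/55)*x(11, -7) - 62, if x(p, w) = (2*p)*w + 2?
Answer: -613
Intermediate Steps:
x(p, w) = 2 + 2*p*w (x(p, w) = 2*p*w + 2 = 2 + 2*p*w)
(-21/(-8) + 55/55)*x(11, -7) - 62 = (-21/(-8) + 55/55)*(2 + 2*11*(-7)) - 62 = (-21*(-1/8) + 55*(1/55))*(2 - 154) - 62 = (21/8 + 1)*(-152) - 62 = (29/8)*(-152) - 62 = -551 - 62 = -613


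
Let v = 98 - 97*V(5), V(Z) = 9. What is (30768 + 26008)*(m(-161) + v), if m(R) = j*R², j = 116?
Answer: 170672119336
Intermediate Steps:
m(R) = 116*R²
v = -775 (v = 98 - 97*9 = 98 - 873 = -775)
(30768 + 26008)*(m(-161) + v) = (30768 + 26008)*(116*(-161)² - 775) = 56776*(116*25921 - 775) = 56776*(3006836 - 775) = 56776*3006061 = 170672119336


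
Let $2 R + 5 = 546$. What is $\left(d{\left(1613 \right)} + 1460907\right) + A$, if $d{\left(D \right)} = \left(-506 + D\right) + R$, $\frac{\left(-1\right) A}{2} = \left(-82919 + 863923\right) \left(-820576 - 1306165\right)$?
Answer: $\frac{6643975836425}{2} \approx 3.322 \cdot 10^{12}$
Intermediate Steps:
$R = \frac{541}{2}$ ($R = - \frac{5}{2} + \frac{1}{2} \cdot 546 = - \frac{5}{2} + 273 = \frac{541}{2} \approx 270.5$)
$A = 3321986455928$ ($A = - 2 \left(-82919 + 863923\right) \left(-820576 - 1306165\right) = - 2 \cdot 781004 \left(-2126741\right) = \left(-2\right) \left(-1660993227964\right) = 3321986455928$)
$d{\left(D \right)} = - \frac{471}{2} + D$ ($d{\left(D \right)} = \left(-506 + D\right) + \frac{541}{2} = - \frac{471}{2} + D$)
$\left(d{\left(1613 \right)} + 1460907\right) + A = \left(\left(- \frac{471}{2} + 1613\right) + 1460907\right) + 3321986455928 = \left(\frac{2755}{2} + 1460907\right) + 3321986455928 = \frac{2924569}{2} + 3321986455928 = \frac{6643975836425}{2}$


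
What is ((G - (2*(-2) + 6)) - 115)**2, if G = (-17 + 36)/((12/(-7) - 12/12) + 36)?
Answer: 735928384/54289 ≈ 13556.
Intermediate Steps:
G = 133/233 (G = 19/((12*(-1/7) - 12*1/12) + 36) = 19/((-12/7 - 1) + 36) = 19/(-19/7 + 36) = 19/(233/7) = 19*(7/233) = 133/233 ≈ 0.57082)
((G - (2*(-2) + 6)) - 115)**2 = ((133/233 - (2*(-2) + 6)) - 115)**2 = ((133/233 - (-4 + 6)) - 115)**2 = ((133/233 - 1*2) - 115)**2 = ((133/233 - 2) - 115)**2 = (-333/233 - 115)**2 = (-27128/233)**2 = 735928384/54289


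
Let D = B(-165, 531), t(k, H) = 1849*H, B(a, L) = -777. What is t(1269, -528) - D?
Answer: -975495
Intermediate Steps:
D = -777
t(1269, -528) - D = 1849*(-528) - 1*(-777) = -976272 + 777 = -975495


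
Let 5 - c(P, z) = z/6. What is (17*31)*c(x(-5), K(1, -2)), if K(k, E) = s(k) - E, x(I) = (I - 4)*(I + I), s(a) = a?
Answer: 4743/2 ≈ 2371.5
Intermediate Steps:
x(I) = 2*I*(-4 + I) (x(I) = (-4 + I)*(2*I) = 2*I*(-4 + I))
K(k, E) = k - E
c(P, z) = 5 - z/6
(17*31)*c(x(-5), K(1, -2)) = (17*31)*(5 - (1 - 1*(-2))/6) = 527*(5 - (1 + 2)/6) = 527*(5 - 1/6*3) = 527*(5 - 1/2) = 527*(9/2) = 4743/2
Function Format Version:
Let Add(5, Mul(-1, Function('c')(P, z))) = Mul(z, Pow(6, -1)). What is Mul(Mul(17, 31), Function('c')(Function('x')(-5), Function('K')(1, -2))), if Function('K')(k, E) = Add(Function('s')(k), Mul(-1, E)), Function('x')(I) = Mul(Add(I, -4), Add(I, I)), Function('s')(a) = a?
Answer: Rational(4743, 2) ≈ 2371.5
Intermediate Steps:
Function('x')(I) = Mul(2, I, Add(-4, I)) (Function('x')(I) = Mul(Add(-4, I), Mul(2, I)) = Mul(2, I, Add(-4, I)))
Function('K')(k, E) = Add(k, Mul(-1, E))
Function('c')(P, z) = Add(5, Mul(Rational(-1, 6), z)) (Function('c')(P, z) = Add(5, Mul(-1, Mul(z, Pow(6, -1)))) = Add(5, Mul(-1, Mul(z, Rational(1, 6)))) = Add(5, Mul(-1, Mul(Rational(1, 6), z))) = Add(5, Mul(Rational(-1, 6), z)))
Mul(Mul(17, 31), Function('c')(Function('x')(-5), Function('K')(1, -2))) = Mul(Mul(17, 31), Add(5, Mul(Rational(-1, 6), Add(1, Mul(-1, -2))))) = Mul(527, Add(5, Mul(Rational(-1, 6), Add(1, 2)))) = Mul(527, Add(5, Mul(Rational(-1, 6), 3))) = Mul(527, Add(5, Rational(-1, 2))) = Mul(527, Rational(9, 2)) = Rational(4743, 2)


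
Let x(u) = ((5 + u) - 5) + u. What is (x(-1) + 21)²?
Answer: 361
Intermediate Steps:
x(u) = 2*u (x(u) = u + u = 2*u)
(x(-1) + 21)² = (2*(-1) + 21)² = (-2 + 21)² = 19² = 361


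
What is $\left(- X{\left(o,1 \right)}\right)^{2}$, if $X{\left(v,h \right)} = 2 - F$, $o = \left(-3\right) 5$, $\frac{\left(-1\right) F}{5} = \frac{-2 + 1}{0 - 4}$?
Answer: $\frac{169}{16} \approx 10.563$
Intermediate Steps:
$F = - \frac{5}{4}$ ($F = - 5 \frac{-2 + 1}{0 - 4} = - 5 \left(- \frac{1}{-4}\right) = - 5 \left(\left(-1\right) \left(- \frac{1}{4}\right)\right) = \left(-5\right) \frac{1}{4} = - \frac{5}{4} \approx -1.25$)
$o = -15$
$X{\left(v,h \right)} = \frac{13}{4}$ ($X{\left(v,h \right)} = 2 - - \frac{5}{4} = 2 + \frac{5}{4} = \frac{13}{4}$)
$\left(- X{\left(o,1 \right)}\right)^{2} = \left(\left(-1\right) \frac{13}{4}\right)^{2} = \left(- \frac{13}{4}\right)^{2} = \frac{169}{16}$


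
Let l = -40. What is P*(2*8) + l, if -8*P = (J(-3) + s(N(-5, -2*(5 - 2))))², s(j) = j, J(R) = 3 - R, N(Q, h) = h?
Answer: -40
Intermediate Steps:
P = 0 (P = -((3 - 1*(-3)) - 2*(5 - 2))²/8 = -((3 + 3) - 2*3)²/8 = -(6 - 6)²/8 = -⅛*0² = -⅛*0 = 0)
P*(2*8) + l = 0*(2*8) - 40 = 0*16 - 40 = 0 - 40 = -40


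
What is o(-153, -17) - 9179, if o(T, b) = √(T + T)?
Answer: -9179 + 3*I*√34 ≈ -9179.0 + 17.493*I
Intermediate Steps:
o(T, b) = √2*√T (o(T, b) = √(2*T) = √2*√T)
o(-153, -17) - 9179 = √2*√(-153) - 9179 = √2*(3*I*√17) - 9179 = 3*I*√34 - 9179 = -9179 + 3*I*√34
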